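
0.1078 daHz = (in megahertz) 1.078e-06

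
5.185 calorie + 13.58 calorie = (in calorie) 18.77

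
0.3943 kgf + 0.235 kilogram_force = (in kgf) 0.6293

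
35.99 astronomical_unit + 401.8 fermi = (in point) 1.526e+16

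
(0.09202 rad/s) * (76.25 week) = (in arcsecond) 8.753e+11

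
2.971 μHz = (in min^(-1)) 0.0001783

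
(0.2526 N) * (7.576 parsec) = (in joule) 5.905e+16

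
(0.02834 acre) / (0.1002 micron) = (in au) 0.007651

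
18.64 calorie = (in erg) 7.799e+08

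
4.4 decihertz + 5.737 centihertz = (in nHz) 4.974e+08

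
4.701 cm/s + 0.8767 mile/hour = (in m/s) 0.4389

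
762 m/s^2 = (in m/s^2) 762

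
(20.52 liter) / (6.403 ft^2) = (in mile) 2.143e-05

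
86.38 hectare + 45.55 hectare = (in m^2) 1.319e+06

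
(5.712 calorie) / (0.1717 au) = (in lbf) 2.092e-10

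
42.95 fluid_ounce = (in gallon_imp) 0.2794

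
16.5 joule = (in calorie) 3.944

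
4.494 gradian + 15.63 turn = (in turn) 15.64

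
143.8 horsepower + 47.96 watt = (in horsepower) 143.9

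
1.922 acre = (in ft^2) 8.372e+04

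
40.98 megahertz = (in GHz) 0.04098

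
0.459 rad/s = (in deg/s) 26.3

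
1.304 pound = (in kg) 0.5915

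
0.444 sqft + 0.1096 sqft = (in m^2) 0.05143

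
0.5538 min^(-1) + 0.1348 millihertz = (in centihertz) 0.9365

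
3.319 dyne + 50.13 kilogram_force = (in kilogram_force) 50.13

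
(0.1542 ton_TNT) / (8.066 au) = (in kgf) 5.452e-05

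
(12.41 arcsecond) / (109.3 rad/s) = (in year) 1.746e-14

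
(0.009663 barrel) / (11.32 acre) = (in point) 9.506e-05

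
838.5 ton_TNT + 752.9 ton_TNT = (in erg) 6.658e+19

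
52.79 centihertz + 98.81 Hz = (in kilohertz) 0.09934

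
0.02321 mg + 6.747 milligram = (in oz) 0.0002388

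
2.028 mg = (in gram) 0.002028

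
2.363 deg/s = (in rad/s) 0.04124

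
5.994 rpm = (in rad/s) 0.6277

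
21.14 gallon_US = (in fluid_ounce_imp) 2816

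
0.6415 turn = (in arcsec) 8.314e+05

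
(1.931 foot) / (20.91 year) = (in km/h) 3.213e-09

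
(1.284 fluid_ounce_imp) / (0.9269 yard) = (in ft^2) 0.0004633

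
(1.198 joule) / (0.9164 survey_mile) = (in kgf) 8.283e-05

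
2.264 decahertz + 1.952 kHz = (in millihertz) 1.975e+06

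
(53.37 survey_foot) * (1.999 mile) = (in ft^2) 5.633e+05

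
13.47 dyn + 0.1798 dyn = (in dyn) 13.65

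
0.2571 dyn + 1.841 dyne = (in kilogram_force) 2.139e-06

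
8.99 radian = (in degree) 515.1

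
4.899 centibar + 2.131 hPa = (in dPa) 5.112e+04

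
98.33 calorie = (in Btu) 0.3899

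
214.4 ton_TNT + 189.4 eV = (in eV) 5.599e+30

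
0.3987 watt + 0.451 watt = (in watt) 0.8497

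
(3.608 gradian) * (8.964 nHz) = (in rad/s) 5.08e-10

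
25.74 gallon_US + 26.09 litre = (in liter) 123.5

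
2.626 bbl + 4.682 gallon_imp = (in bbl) 2.76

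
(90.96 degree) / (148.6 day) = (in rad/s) 1.237e-07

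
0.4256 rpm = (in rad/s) 0.04457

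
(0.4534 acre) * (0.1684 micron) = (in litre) 0.309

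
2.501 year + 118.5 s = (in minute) 1.315e+06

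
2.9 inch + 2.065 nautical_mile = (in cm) 3.824e+05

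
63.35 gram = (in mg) 6.335e+04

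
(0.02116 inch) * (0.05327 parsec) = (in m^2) 8.835e+11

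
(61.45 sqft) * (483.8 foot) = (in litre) 8.418e+05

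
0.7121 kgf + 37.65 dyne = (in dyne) 6.984e+05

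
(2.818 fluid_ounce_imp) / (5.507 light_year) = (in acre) 3.798e-25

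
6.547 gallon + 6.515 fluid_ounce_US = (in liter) 24.98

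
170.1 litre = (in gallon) 44.94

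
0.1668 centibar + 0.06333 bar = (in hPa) 65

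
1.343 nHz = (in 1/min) 8.058e-08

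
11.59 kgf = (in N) 113.7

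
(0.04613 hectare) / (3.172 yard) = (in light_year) 1.681e-14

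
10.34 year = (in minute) 5.435e+06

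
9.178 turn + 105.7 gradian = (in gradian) 3777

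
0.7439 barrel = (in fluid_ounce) 3999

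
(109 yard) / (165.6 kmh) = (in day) 2.508e-05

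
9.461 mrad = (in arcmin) 32.52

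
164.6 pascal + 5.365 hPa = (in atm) 0.006919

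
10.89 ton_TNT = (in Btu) 4.319e+07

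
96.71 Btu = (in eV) 6.368e+23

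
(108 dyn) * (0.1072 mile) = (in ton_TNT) 4.453e-11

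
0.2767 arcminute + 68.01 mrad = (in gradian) 4.335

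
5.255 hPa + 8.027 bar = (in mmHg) 6025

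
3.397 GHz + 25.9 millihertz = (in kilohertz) 3.397e+06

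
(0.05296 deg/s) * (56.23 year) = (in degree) 9.391e+07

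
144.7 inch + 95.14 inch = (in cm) 609.2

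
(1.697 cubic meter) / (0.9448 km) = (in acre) 4.438e-07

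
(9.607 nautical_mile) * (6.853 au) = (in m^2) 1.824e+16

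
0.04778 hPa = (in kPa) 0.004778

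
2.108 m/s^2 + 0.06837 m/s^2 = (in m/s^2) 2.176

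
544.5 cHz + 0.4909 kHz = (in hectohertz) 4.963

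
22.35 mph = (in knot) 19.42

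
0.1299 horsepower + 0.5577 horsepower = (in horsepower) 0.6876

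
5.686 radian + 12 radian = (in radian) 17.69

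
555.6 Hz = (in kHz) 0.5556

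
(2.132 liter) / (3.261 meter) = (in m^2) 0.0006538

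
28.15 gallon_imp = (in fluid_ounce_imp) 4504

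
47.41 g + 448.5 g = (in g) 495.9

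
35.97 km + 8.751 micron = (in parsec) 1.166e-12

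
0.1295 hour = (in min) 7.77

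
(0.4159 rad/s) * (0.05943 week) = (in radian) 1.495e+04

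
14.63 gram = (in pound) 0.03225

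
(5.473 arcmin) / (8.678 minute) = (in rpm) 2.92e-05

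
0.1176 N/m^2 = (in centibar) 0.0001176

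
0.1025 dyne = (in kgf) 1.045e-07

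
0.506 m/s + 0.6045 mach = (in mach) 0.606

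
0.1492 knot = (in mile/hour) 0.1717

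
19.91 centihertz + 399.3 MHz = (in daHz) 3.993e+07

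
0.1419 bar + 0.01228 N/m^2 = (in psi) 2.058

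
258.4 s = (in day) 0.002991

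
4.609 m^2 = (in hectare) 0.0004609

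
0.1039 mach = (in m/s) 35.38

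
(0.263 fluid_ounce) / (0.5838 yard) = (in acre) 3.6e-09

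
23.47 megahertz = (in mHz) 2.347e+10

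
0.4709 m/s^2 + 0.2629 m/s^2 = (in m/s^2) 0.7338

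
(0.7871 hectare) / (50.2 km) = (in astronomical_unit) 1.048e-12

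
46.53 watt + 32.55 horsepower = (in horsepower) 32.61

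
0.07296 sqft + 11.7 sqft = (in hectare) 0.0001094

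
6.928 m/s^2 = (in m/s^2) 6.928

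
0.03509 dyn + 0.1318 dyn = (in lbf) 3.752e-07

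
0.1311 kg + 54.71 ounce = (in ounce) 59.33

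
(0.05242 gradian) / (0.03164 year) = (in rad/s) 8.252e-10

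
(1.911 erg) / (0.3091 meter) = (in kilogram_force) 6.304e-08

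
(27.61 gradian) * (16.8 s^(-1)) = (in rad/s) 7.286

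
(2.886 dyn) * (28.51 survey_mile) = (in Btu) 0.001255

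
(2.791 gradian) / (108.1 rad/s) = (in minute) 6.759e-06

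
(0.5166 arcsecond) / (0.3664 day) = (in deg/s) 4.533e-09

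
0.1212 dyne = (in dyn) 0.1212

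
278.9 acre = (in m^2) 1.129e+06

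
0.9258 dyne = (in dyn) 0.9258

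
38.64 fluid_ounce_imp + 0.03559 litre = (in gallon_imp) 0.2493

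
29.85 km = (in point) 8.461e+07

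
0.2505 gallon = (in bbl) 0.005964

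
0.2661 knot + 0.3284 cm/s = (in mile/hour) 0.3136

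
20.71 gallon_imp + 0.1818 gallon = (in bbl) 0.5965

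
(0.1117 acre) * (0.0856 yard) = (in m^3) 35.38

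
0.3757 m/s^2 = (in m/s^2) 0.3757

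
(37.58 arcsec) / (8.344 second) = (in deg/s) 0.001251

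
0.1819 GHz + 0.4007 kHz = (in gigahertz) 0.1819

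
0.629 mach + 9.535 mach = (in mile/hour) 7742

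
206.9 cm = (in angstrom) 2.069e+10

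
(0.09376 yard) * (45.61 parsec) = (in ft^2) 1.299e+18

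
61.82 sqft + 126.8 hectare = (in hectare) 126.8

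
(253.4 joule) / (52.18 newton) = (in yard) 5.311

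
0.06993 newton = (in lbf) 0.01572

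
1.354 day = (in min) 1950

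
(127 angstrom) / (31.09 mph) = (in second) 9.138e-10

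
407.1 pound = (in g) 1.847e+05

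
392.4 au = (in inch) 2.311e+15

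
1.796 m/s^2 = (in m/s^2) 1.796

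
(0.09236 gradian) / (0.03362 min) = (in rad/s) 0.0007192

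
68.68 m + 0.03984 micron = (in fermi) 6.868e+16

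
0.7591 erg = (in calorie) 1.814e-08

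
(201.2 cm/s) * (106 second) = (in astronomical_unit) 1.426e-09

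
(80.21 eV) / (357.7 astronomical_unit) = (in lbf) 5.399e-32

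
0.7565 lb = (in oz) 12.1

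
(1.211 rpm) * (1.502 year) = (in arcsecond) 1.239e+12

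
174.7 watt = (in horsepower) 0.2343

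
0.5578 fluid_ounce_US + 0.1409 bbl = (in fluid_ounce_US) 758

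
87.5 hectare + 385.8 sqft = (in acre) 216.2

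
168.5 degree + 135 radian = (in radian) 137.9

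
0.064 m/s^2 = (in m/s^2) 0.064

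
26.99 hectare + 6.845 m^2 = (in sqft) 2.905e+06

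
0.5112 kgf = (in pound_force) 1.127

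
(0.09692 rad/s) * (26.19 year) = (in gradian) 5.096e+09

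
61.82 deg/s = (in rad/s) 1.079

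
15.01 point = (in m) 0.005295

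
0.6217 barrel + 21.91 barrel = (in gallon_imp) 788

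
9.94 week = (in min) 1.002e+05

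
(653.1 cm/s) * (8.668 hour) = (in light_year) 2.154e-11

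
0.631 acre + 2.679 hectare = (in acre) 7.251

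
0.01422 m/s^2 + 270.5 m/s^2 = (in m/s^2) 270.5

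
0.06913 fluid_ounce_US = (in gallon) 0.0005401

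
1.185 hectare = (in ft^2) 1.276e+05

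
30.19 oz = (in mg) 8.559e+05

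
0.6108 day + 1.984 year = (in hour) 1.739e+04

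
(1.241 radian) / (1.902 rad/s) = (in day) 7.552e-06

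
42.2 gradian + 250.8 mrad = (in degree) 52.35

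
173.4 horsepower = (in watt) 1.293e+05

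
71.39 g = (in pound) 0.1574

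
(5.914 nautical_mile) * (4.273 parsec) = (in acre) 3.569e+17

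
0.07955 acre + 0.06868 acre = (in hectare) 0.05999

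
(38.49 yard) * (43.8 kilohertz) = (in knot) 2.997e+06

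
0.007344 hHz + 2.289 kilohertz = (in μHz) 2.29e+09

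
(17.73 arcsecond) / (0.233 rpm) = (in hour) 9.786e-07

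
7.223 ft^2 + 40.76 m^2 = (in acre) 0.01024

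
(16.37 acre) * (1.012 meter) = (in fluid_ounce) 2.267e+09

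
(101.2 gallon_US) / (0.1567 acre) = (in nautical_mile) 3.262e-07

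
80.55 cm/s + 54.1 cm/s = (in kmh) 4.847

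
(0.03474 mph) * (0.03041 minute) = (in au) 1.894e-13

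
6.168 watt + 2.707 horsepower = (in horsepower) 2.715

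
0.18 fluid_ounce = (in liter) 0.005323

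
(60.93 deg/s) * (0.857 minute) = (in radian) 54.68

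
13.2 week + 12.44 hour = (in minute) 1.338e+05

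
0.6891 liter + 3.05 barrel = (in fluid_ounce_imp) 1.709e+04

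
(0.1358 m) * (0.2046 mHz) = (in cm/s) 0.002778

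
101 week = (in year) 1.937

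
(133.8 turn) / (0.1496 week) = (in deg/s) 0.5324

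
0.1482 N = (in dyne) 1.482e+04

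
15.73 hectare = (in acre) 38.87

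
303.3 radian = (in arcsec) 6.256e+07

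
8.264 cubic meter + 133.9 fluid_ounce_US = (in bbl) 52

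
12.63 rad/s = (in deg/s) 723.6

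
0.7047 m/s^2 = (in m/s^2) 0.7047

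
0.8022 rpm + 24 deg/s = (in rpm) 4.802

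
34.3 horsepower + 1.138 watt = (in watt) 2.558e+04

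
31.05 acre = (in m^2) 1.257e+05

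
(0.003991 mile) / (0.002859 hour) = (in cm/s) 62.4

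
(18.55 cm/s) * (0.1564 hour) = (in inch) 4112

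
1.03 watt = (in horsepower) 0.001381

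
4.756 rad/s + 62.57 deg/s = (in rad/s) 5.848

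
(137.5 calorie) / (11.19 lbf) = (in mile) 0.007182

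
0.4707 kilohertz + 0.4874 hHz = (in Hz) 519.4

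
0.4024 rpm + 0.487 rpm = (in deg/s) 5.336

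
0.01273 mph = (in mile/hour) 0.01273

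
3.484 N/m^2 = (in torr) 0.02613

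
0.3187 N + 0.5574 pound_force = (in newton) 2.798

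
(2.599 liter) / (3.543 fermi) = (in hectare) 7.336e+07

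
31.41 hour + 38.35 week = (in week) 38.54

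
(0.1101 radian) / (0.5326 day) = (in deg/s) 0.0001371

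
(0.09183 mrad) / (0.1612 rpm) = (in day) 6.296e-08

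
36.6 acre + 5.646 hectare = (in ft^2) 2.202e+06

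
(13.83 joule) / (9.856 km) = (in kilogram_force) 0.0001431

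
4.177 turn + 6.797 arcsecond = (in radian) 26.24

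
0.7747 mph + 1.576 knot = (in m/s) 1.157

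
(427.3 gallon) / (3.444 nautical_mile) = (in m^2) 0.0002536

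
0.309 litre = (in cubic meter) 0.000309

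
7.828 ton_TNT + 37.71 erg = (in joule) 3.275e+10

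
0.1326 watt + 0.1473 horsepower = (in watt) 110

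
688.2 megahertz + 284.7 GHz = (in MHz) 2.854e+05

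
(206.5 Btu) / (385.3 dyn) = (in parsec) 1.833e-09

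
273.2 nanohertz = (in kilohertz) 2.732e-10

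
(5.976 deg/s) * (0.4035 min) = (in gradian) 160.8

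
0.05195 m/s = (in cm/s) 5.195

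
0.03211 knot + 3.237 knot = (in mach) 0.004939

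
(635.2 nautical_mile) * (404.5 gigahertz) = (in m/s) 4.758e+17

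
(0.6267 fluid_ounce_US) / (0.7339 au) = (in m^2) 1.688e-16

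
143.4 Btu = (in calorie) 3.616e+04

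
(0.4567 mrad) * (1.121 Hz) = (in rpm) 0.004889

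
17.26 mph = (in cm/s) 771.6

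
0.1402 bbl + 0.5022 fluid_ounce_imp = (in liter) 22.3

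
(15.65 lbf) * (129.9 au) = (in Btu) 1.282e+12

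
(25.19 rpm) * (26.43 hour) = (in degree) 1.438e+07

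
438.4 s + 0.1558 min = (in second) 447.7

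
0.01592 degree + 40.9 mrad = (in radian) 0.04118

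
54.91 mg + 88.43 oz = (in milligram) 2.507e+06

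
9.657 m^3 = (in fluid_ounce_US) 3.265e+05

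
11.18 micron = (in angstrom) 1.118e+05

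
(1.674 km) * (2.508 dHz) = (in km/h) 1511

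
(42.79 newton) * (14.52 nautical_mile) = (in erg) 1.151e+13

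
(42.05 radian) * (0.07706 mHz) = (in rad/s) 0.00324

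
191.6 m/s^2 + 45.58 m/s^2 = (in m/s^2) 237.2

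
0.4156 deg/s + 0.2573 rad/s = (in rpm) 2.526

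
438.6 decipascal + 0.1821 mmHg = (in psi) 0.009883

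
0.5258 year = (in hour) 4606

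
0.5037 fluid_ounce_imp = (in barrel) 9.002e-05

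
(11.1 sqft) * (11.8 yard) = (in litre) 1.113e+04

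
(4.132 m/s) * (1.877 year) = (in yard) 2.675e+08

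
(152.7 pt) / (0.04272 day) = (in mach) 4.286e-08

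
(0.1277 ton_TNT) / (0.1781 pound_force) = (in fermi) 6.744e+23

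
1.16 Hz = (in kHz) 0.00116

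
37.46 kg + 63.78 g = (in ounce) 1324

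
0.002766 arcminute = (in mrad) 0.0008046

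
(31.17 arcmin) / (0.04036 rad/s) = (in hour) 6.24e-05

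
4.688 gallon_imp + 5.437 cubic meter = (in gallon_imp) 1201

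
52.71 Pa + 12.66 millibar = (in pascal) 1319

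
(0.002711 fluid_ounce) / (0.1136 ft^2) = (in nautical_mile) 4.102e-09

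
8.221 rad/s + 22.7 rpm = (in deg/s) 607.2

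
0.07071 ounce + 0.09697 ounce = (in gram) 4.754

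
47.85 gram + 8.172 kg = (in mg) 8.22e+06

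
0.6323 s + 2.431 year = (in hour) 2.13e+04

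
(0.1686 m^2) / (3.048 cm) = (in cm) 553.1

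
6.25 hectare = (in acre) 15.44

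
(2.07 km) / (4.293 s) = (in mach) 1.416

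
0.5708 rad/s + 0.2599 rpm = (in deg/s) 34.26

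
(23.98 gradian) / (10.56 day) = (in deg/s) 2.365e-05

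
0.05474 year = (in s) 1.726e+06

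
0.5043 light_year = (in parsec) 0.1546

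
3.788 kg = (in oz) 133.6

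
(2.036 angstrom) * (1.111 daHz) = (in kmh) 8.143e-09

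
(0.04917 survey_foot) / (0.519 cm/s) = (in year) 9.157e-08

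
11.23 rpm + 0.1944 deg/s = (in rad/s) 1.179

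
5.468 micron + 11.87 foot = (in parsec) 1.173e-16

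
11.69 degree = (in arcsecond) 4.208e+04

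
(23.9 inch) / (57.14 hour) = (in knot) 5.737e-06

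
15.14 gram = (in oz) 0.534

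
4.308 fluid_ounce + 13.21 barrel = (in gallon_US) 554.9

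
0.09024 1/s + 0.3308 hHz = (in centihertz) 3317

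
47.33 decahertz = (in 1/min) 2.84e+04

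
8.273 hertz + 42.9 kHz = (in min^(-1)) 2.574e+06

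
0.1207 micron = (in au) 8.068e-19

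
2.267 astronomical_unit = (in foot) 1.113e+12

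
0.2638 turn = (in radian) 1.658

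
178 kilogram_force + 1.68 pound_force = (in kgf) 178.8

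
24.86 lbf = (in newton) 110.6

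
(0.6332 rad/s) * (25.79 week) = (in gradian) 6.288e+08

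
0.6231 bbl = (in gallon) 26.17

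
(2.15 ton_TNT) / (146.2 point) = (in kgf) 1.779e+10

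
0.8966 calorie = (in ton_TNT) 8.966e-10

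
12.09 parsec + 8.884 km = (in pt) 1.057e+21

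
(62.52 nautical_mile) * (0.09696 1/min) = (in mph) 418.6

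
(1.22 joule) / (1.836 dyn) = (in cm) 6.645e+06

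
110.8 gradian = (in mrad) 1740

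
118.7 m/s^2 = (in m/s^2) 118.7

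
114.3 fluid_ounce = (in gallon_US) 0.893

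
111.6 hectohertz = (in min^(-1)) 6.696e+05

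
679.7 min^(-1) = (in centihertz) 1133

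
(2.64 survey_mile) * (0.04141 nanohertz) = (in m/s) 1.759e-07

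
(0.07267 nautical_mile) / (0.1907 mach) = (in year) 6.572e-08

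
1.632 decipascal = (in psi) 2.367e-05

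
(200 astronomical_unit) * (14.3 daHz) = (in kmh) 1.54e+16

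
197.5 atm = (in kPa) 2.001e+04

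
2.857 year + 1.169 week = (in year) 2.879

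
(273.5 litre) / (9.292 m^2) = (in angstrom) 2.943e+08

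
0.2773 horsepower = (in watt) 206.8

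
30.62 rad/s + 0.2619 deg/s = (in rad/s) 30.62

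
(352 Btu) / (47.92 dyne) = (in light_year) 8.192e-08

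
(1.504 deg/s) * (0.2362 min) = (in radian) 0.372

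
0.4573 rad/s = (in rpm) 4.367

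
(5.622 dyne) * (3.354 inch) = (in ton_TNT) 1.145e-15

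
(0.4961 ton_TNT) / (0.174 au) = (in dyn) 7974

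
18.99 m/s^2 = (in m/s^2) 18.99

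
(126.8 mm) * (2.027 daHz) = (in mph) 5.749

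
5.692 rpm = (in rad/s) 0.5961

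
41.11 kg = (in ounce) 1450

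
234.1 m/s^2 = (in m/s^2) 234.1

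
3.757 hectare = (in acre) 9.284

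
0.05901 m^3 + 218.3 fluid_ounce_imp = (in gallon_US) 17.23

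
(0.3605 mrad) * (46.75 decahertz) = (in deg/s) 9.656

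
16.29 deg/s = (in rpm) 2.715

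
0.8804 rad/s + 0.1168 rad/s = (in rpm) 9.523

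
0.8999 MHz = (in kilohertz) 899.9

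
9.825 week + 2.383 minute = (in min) 9.904e+04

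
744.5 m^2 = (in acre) 0.184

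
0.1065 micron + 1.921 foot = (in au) 3.914e-12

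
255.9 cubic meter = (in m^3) 255.9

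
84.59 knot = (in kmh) 156.7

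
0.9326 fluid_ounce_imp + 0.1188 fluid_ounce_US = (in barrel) 0.0001888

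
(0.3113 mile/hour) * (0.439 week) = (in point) 1.047e+08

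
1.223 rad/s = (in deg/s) 70.07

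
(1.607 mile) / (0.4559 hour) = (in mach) 0.004628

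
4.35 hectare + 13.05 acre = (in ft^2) 1.037e+06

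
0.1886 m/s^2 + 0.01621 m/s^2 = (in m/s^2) 0.2048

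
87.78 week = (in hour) 1.475e+04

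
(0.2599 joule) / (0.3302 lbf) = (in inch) 6.966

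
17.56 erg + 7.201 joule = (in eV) 4.495e+19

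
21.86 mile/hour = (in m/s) 9.772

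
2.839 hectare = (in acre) 7.015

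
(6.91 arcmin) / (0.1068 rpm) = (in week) 2.972e-07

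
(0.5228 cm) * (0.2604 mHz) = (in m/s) 1.361e-06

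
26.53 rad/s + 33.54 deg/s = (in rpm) 258.9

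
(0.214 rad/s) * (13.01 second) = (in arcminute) 9571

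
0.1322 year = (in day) 48.25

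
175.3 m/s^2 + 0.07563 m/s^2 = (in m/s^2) 175.4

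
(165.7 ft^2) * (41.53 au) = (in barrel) 6.016e+14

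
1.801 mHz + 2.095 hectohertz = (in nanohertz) 2.095e+11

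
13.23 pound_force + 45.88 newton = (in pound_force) 23.54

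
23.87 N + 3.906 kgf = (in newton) 62.17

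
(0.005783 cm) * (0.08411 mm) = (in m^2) 4.864e-09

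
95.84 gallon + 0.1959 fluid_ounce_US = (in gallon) 95.84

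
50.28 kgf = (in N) 493.1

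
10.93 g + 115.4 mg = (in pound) 0.02435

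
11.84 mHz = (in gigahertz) 1.184e-11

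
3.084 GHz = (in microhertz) 3.084e+15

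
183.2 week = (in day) 1282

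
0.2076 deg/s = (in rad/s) 0.003623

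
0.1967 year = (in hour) 1723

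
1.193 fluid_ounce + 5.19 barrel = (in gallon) 218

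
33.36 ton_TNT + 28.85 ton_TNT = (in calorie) 6.221e+10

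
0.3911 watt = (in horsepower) 0.0005245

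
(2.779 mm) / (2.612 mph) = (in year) 7.547e-11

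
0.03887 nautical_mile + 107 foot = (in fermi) 1.046e+17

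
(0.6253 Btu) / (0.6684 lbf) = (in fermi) 2.219e+17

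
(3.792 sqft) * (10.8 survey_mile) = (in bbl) 3.851e+04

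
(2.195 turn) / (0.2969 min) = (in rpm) 7.393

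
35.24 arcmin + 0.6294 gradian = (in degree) 1.154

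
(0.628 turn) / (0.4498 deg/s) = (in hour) 0.1396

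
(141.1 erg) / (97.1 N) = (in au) 9.714e-19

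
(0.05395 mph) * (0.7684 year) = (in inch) 2.301e+07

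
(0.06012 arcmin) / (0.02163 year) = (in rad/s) 2.564e-11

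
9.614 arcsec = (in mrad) 0.04661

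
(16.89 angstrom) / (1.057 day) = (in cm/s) 1.849e-12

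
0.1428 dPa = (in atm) 1.409e-07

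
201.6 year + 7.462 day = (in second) 6.358e+09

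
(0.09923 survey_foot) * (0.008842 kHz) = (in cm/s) 26.74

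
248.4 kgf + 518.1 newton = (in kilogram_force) 301.2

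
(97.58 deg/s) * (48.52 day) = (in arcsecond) 1.473e+12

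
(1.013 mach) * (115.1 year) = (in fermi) 1.252e+27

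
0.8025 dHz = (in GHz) 8.025e-11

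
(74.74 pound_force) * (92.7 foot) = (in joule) 9394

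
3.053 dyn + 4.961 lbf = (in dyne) 2.207e+06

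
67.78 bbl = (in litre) 1.078e+04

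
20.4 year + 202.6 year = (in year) 223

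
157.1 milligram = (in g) 0.1571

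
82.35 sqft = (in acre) 0.00189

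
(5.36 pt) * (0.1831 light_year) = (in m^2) 3.276e+12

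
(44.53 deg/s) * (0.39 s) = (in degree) 17.37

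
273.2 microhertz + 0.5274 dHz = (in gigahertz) 5.301e-11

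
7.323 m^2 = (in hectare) 0.0007323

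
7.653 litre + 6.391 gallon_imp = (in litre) 36.71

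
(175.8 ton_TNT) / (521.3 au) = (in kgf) 0.0009618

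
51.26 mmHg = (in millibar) 68.34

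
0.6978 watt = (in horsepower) 0.0009358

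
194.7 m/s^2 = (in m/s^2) 194.7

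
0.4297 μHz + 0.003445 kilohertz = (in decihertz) 34.45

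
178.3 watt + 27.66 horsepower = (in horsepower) 27.9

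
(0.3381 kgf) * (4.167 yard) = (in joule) 12.63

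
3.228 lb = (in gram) 1464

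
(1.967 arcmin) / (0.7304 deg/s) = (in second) 0.04488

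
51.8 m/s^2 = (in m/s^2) 51.8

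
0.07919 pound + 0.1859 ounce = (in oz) 1.453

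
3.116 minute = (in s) 187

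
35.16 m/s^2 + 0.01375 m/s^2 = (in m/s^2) 35.17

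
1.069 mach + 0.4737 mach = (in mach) 1.543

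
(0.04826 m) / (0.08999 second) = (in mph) 1.2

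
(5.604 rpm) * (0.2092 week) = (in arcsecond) 1.532e+10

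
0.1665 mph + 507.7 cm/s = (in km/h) 18.55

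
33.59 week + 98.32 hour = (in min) 3.445e+05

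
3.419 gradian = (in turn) 0.008547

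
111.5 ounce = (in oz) 111.5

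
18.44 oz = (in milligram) 5.228e+05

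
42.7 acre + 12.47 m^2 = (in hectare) 17.28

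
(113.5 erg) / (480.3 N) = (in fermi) 2.363e+07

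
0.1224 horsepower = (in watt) 91.27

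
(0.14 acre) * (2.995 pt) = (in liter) 598.6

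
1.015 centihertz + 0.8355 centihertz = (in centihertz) 1.851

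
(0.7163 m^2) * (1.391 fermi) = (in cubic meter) 9.964e-16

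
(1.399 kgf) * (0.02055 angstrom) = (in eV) 1.76e+08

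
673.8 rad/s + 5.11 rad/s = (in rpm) 6483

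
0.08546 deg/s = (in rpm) 0.01424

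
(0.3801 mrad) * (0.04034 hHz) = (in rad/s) 0.001533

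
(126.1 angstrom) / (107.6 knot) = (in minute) 3.797e-12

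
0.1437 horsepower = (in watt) 107.2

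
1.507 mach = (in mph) 1148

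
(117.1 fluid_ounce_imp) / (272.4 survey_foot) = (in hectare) 4.007e-09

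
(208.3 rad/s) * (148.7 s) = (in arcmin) 1.065e+08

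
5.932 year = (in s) 1.871e+08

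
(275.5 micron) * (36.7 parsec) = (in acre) 7.709e+10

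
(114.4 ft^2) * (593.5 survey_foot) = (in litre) 1.923e+06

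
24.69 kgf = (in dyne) 2.421e+07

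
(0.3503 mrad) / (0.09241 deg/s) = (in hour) 6.033e-05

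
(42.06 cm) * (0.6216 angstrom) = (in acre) 6.46e-15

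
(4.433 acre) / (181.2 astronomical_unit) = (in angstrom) 6.618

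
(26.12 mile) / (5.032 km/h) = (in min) 501.2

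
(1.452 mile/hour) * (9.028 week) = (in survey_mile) 2202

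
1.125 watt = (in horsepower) 0.001509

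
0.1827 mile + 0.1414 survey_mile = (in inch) 2.053e+04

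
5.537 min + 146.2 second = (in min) 7.974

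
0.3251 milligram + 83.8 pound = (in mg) 3.801e+07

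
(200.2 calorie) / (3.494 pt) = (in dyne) 6.796e+10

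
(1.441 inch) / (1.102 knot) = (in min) 0.001076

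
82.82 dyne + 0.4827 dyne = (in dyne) 83.3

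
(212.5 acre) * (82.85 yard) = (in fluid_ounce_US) 2.203e+12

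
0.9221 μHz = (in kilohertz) 9.221e-10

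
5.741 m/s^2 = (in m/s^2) 5.741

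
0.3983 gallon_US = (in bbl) 0.009483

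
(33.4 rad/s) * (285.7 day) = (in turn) 1.312e+08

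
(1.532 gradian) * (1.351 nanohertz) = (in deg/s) 1.863e-09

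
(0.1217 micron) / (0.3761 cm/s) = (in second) 3.236e-05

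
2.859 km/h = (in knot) 1.544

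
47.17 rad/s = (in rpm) 450.4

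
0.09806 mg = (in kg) 9.806e-08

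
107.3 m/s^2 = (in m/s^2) 107.3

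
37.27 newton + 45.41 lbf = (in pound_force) 53.79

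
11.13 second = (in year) 3.529e-07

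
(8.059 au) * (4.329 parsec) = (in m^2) 1.61e+29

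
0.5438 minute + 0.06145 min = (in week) 6.004e-05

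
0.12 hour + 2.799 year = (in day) 1022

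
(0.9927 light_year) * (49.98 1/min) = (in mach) 2.298e+13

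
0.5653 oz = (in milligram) 1.603e+04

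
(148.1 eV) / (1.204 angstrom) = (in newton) 1.971e-07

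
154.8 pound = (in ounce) 2477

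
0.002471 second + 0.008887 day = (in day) 0.008887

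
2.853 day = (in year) 0.007816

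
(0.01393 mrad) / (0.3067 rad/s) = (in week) 7.51e-11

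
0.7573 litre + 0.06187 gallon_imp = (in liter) 1.039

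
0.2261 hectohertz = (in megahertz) 2.261e-05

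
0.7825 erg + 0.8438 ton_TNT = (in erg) 3.53e+16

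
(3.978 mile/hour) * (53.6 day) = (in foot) 2.702e+07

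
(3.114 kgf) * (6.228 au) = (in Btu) 2.697e+10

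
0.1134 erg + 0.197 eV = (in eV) 7.078e+10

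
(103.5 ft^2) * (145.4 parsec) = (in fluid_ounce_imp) 1.518e+24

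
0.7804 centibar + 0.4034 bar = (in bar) 0.4112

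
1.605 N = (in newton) 1.605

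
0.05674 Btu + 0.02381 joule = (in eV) 3.738e+20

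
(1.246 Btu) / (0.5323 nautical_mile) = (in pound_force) 0.2998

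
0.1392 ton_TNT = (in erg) 5.824e+15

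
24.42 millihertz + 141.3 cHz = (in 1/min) 86.25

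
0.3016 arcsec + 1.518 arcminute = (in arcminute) 1.523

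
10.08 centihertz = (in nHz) 1.008e+08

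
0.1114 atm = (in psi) 1.637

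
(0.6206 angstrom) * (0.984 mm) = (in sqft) 6.573e-13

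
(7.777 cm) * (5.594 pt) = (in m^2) 0.0001535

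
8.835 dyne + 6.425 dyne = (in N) 0.0001526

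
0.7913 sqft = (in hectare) 7.351e-06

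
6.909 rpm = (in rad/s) 0.7235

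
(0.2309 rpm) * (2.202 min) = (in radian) 3.195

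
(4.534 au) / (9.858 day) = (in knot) 1.548e+06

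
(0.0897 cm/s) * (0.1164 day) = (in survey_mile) 0.005605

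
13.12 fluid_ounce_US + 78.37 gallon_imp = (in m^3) 0.3567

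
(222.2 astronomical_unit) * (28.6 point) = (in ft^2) 3.61e+12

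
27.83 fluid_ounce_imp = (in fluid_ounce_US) 26.74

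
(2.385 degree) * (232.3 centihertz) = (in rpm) 0.9234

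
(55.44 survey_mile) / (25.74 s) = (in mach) 10.18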